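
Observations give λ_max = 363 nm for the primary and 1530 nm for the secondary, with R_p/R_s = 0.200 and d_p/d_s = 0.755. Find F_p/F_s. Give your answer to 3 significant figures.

22.1

Wien's law: T_p/T_s = λ_s/λ_p = 1530/363 = 4.215.
L_p/L_s = (R_p/R_s)²(T_p/T_s)⁴ = (0.200)²(4.215)⁴ = 12.62.
F_p/F_s = (L_p/L_s)/(d_p/d_s)² = 12.62/(0.755)² = 22.15.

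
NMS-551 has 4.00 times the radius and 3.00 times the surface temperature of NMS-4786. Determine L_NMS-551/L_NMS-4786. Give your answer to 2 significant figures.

From the Stefan–Boltzmann law, L ∝ R²T⁴, so
L_NMS-551/L_NMS-4786 = (R_NMS-551/R_NMS-4786)² (T_NMS-551/T_NMS-4786)⁴ = (4.00)² × (3.00)⁴ = 16.00 × 81.00 = 1296.

1.3×10^3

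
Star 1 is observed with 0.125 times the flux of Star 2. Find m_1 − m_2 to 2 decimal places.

2.26

m_1 − m_2 = −2.5 log₁₀(F_1/F_2) = −2.5 log₁₀(0.125) = −2.5 × (-0.903) = 2.258.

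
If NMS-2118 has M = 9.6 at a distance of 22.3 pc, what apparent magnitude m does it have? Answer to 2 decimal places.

m = M + 5 log₁₀(d/10 pc) = 9.6 + 5 log₁₀(22.3/10)
  = 9.6 + 5 × 0.348 = 9.6 + 1.74 = 11.34.

11.34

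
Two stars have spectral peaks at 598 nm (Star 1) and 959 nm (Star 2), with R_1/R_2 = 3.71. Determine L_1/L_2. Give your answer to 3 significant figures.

Wien's law gives T ∝ 1/λ_max, so T_1/T_2 = λ_2/λ_1 = 959/598 = 1.604.
Then L ∝ R²T⁴ gives L_1/L_2 = (3.71)² × (1.604)⁴ = 13.76 × 6.614 = 91.04.

91.0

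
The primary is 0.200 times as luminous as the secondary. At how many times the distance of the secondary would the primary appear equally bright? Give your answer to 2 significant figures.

Equal flux requires L_p/d_p² = L_s/d_s², so d_p/d_s = √(L_p/L_s)
= √(0.200) = 0.4472.

0.45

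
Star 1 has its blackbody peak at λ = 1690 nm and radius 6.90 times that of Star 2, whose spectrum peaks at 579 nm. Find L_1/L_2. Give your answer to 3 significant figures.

Wien's law gives T ∝ 1/λ_max, so T_1/T_2 = λ_2/λ_1 = 579/1690 = 0.3426.
Then L ∝ R²T⁴ gives L_1/L_2 = (6.90)² × (0.3426)⁴ = 47.61 × 0.01378 = 0.6559.

0.656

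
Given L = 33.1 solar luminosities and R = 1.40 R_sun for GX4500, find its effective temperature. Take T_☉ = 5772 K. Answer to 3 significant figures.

1.17×10^4 K

T/T_☉ = (L/L_☉)^(1/4) / (R/R_☉)^(1/2)
T = 5772 × (33.1)^(1/4) / √(1.40) = 5772 × 2.399 / 1.183 = 1.170×10^4 K.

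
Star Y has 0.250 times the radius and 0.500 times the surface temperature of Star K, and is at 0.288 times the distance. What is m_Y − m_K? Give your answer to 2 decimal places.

3.32

L_Y/L_K = (0.250)²(0.500)⁴ = 0.003906.
F_Y/F_K = (L_Y/L_K)/(d_Y/d_K)² = 0.003906/0.08294 = 0.04710.
m_Y − m_K = −2.5 log₁₀(0.04710) = 3.32.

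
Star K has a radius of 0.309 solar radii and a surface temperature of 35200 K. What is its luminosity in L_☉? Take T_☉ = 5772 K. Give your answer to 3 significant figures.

132 L_☉

L/L_☉ = (R/R_☉)² (T/T_☉)⁴ = (0.309)² × (35200/5772)⁴
       = 0.09548 × (6.098)⁴ = 0.09548 × 1383 = 132.1.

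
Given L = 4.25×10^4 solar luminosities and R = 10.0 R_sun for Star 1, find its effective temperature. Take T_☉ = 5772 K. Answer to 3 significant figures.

2.62×10^4 K

T/T_☉ = (L/L_☉)^(1/4) / (R/R_☉)^(1/2)
T = 5772 × (4.25×10^4)^(1/4) / √(10.0) = 5772 × 14.36 / 3.162 = 2.621×10^4 K.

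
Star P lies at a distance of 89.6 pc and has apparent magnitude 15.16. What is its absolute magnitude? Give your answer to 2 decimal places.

M = m − 5 log₁₀(d/10 pc) = 15.16 − 5 log₁₀(89.6/10)
  = 15.16 − 5 × 0.952 = 15.16 − 4.76 = 10.40.

10.40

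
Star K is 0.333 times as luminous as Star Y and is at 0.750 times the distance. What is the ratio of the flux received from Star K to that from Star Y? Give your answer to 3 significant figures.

F = L/(4πd²), so F_K/F_Y = (L_K/L_Y) / (d_K/d_Y)²
= 0.333 / (0.750)² = 0.333 / 0.5625 = 0.5920.

0.592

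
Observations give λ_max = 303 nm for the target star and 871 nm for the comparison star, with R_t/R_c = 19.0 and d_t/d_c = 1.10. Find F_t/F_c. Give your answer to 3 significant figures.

Wien's law: T_t/T_c = λ_c/λ_t = 871/303 = 2.875.
L_t/L_c = (R_t/R_c)²(T_t/T_c)⁴ = (19.0)²(2.875)⁴ = 2.465×10^4.
F_t/F_c = (L_t/L_c)/(d_t/d_c)² = 2.465×10^4/(1.10)² = 2.037×10^4.

2.04×10^4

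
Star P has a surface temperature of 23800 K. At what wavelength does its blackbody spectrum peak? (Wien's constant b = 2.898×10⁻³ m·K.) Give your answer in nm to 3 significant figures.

λ_max = b/T = 2.898×10⁻³ / 23800 = 1.22×10^-7 m = 121.8 nm.

122 nm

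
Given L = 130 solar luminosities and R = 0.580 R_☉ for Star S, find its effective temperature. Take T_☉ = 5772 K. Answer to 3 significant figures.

T/T_☉ = (L/L_☉)^(1/4) / (R/R_☉)^(1/2)
T = 5772 × (130)^(1/4) / √(0.580) = 5772 × 3.377 / 0.7616 = 2.559×10^4 K.

2.56×10^4 K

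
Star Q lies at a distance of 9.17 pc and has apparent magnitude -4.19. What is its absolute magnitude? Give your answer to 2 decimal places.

M = m − 5 log₁₀(d/10 pc) = -4.19 − 5 log₁₀(9.17/10)
  = -4.19 − 5 × -0.038 = -4.19 − -0.19 = -4.00.

-4.00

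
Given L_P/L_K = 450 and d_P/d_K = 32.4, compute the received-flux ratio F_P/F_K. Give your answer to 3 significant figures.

F = L/(4πd²), so F_P/F_K = (L_P/L_K) / (d_P/d_K)²
= 450 / (32.4)² = 450 / 1050 = 0.4287.

0.429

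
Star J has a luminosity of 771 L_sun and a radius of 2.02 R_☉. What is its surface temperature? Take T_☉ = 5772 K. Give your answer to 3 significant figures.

T/T_☉ = (L/L_☉)^(1/4) / (R/R_☉)^(1/2)
T = 5772 × (771)^(1/4) / √(2.02) = 5772 × 5.269 / 1.421 = 2.140×10^4 K.

2.14×10^4 K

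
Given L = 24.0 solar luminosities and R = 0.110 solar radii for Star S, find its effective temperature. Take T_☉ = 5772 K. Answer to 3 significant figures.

T/T_☉ = (L/L_☉)^(1/4) / (R/R_☉)^(1/2)
T = 5772 × (24.0)^(1/4) / √(0.110) = 5772 × 2.213 / 0.3317 = 3.852×10^4 K.

3.85×10^4 K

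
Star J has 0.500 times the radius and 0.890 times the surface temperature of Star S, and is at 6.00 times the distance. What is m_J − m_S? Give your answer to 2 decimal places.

L_J/L_S = (0.500)²(0.890)⁴ = 0.1569.
F_J/F_S = (L_J/L_S)/(d_J/d_S)² = 0.1569/36.00 = 0.004357.
m_J − m_S = −2.5 log₁₀(0.004357) = 5.90.

5.90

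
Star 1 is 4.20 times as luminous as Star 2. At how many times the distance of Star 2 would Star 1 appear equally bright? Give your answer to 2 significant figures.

2.0

Equal flux requires L_1/d_1² = L_2/d_2², so d_1/d_2 = √(L_1/L_2)
= √(4.20) = 2.049.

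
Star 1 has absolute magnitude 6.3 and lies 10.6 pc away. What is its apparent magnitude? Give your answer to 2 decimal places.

6.43

m = M + 5 log₁₀(d/10 pc) = 6.3 + 5 log₁₀(10.6/10)
  = 6.3 + 5 × 0.025 = 6.3 + 0.13 = 6.43.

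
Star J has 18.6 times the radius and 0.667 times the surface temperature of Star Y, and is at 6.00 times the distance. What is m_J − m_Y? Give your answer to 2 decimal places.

L_J/L_Y = (18.6)²(0.667)⁴ = 68.47.
F_J/F_Y = (L_J/L_Y)/(d_J/d_Y)² = 68.47/36.00 = 1.902.
m_J − m_Y = −2.5 log₁₀(1.902) = -0.70.

-0.70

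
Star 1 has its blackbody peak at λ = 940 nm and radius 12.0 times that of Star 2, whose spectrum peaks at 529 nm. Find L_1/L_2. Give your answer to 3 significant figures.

Wien's law gives T ∝ 1/λ_max, so T_1/T_2 = λ_2/λ_1 = 529/940 = 0.5628.
Then L ∝ R²T⁴ gives L_1/L_2 = (12.0)² × (0.5628)⁴ = 144.0 × 0.1003 = 14.44.

14.4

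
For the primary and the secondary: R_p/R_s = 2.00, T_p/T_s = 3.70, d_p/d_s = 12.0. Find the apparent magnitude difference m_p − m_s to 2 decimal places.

L_p/L_s = (2.00)²(3.70)⁴ = 749.7.
F_p/F_s = (L_p/L_s)/(d_p/d_s)² = 749.7/144.0 = 5.206.
m_p − m_s = −2.5 log₁₀(5.206) = -1.79.

-1.79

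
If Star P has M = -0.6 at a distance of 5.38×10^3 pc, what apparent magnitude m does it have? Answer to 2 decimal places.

m = M + 5 log₁₀(d/10 pc) = -0.6 + 5 log₁₀(5.38×10^3/10)
  = -0.6 + 5 × 2.731 = -0.6 + 13.65 = 13.05.

13.05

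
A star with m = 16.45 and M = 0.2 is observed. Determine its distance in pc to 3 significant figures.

1.78×10^4 pc

m − M = 5 log₁₀(d/10 pc)
16.45 − (0.2) = 16.25 = 5 log₁₀(d/10)
d = 10 × 10^(16.25/5) = 10 × 10^3.250 = 1.778×10^4 pc.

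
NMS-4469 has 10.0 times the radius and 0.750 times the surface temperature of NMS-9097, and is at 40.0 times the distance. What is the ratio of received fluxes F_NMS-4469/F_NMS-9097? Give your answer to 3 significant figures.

L_NMS-4469/L_NMS-9097 = (R_NMS-4469/R_NMS-9097)²(T_NMS-4469/T_NMS-9097)⁴ = (10.0)² × (0.750)⁴ = 31.64.
F_NMS-4469/F_NMS-9097 = (L_NMS-4469/L_NMS-9097)/(d_NMS-4469/d_NMS-9097)² = 31.64 / (40.0)² = 0.01978.

0.0198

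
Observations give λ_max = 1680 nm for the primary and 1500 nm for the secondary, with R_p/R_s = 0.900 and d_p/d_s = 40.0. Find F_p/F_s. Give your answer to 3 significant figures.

Wien's law: T_p/T_s = λ_s/λ_p = 1500/1680 = 0.8929.
L_p/L_s = (R_p/R_s)²(T_p/T_s)⁴ = (0.900)²(0.8929)⁴ = 0.5148.
F_p/F_s = (L_p/L_s)/(d_p/d_s)² = 0.5148/(40.0)² = 3.217×10^-4.

3.22×10^-4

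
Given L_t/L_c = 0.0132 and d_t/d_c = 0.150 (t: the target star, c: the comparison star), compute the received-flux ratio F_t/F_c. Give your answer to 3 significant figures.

F = L/(4πd²), so F_t/F_c = (L_t/L_c) / (d_t/d_c)²
= 0.0132 / (0.150)² = 0.0132 / 0.02250 = 0.5867.

0.587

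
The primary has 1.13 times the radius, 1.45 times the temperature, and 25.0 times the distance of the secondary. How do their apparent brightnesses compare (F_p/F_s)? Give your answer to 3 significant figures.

0.00903

L_p/L_s = (R_p/R_s)²(T_p/T_s)⁴ = (1.13)² × (1.45)⁴ = 5.645.
F_p/F_s = (L_p/L_s)/(d_p/d_s)² = 5.645 / (25.0)² = 0.009031.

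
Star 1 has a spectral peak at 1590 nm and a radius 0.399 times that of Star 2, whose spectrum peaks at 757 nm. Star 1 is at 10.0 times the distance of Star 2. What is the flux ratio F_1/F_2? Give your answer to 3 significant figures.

Wien's law: T_1/T_2 = λ_2/λ_1 = 757/1590 = 0.4761.
L_1/L_2 = (R_1/R_2)²(T_1/T_2)⁴ = (0.399)²(0.4761)⁴ = 0.008180.
F_1/F_2 = (L_1/L_2)/(d_1/d_2)² = 0.008180/(10.0)² = 8.180×10^-5.

8.18×10^-5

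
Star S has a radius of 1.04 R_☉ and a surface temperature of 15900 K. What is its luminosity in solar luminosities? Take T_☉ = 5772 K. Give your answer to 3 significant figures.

L/L_☉ = (R/R_☉)² (T/T_☉)⁴ = (1.04)² × (15900/5772)⁴
       = 1.082 × (2.755)⁴ = 1.082 × 57.58 = 62.28.

62.3 solar luminosities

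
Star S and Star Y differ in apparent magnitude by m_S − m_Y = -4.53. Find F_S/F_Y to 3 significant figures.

F_S/F_Y = 10^(−(m_S − m_Y)/2.5) = 10^(4.53/2.5) = 10^1.812 = 64.86.

64.9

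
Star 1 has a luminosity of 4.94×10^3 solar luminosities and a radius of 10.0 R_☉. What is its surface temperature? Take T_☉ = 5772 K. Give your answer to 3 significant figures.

T/T_☉ = (L/L_☉)^(1/4) / (R/R_☉)^(1/2)
T = 5772 × (4.94×10^3)^(1/4) / √(10.0) = 5772 × 8.384 / 3.162 = 1.530×10^4 K.

1.53×10^4 K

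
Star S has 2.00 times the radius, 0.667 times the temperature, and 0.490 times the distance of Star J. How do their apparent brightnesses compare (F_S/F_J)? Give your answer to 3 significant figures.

3.30

L_S/L_J = (R_S/R_J)²(T_S/T_J)⁴ = (2.00)² × (0.667)⁴ = 0.7917.
F_S/F_J = (L_S/L_J)/(d_S/d_J)² = 0.7917 / (0.490)² = 3.297.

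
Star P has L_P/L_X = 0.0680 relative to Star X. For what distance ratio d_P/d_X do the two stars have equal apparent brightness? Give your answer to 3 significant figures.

0.261

Equal flux requires L_P/d_P² = L_X/d_X², so d_P/d_X = √(L_P/L_X)
= √(0.0680) = 0.2608.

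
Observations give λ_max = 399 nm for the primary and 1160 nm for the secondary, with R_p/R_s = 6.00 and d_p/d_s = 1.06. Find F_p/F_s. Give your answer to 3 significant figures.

Wien's law: T_p/T_s = λ_s/λ_p = 1160/399 = 2.907.
L_p/L_s = (R_p/R_s)²(T_p/T_s)⁴ = (6.00)²(2.907)⁴ = 2572.
F_p/F_s = (L_p/L_s)/(d_p/d_s)² = 2572/(1.06)² = 2289.

2.29×10^3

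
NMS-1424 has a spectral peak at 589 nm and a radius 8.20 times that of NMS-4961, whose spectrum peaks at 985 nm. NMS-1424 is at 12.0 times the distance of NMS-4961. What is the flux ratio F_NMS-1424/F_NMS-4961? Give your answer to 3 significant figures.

Wien's law: T_NMS-1424/T_NMS-4961 = λ_NMS-4961/λ_NMS-1424 = 985/589 = 1.672.
L_NMS-1424/L_NMS-4961 = (R_NMS-1424/R_NMS-4961)²(T_NMS-1424/T_NMS-4961)⁴ = (8.20)²(1.672)⁴ = 525.9.
F_NMS-1424/F_NMS-4961 = (L_NMS-1424/L_NMS-4961)/(d_NMS-1424/d_NMS-4961)² = 525.9/(12.0)² = 3.652.

3.65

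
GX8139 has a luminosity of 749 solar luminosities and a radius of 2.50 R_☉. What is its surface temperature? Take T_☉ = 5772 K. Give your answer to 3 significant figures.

T/T_☉ = (L/L_☉)^(1/4) / (R/R_☉)^(1/2)
T = 5772 × (749)^(1/4) / √(2.50) = 5772 × 5.231 / 1.581 = 1.910×10^4 K.

1.91×10^4 K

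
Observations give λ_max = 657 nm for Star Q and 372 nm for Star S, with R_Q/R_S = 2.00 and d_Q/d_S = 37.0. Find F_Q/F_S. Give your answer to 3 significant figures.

Wien's law: T_Q/T_S = λ_S/λ_Q = 372/657 = 0.5662.
L_Q/L_S = (R_Q/R_S)²(T_Q/T_S)⁴ = (2.00)²(0.5662)⁴ = 0.4111.
F_Q/F_S = (L_Q/L_S)/(d_Q/d_S)² = 0.4111/(37.0)² = 3.003×10^-4.

3.00×10^-4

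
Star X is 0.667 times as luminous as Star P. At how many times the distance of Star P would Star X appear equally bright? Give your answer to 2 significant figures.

Equal flux requires L_X/d_X² = L_P/d_P², so d_X/d_P = √(L_X/L_P)
= √(0.667) = 0.8167.

0.82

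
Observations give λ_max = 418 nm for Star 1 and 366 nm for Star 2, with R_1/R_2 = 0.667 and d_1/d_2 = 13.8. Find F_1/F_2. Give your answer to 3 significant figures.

0.00137

Wien's law: T_1/T_2 = λ_2/λ_1 = 366/418 = 0.8756.
L_1/L_2 = (R_1/R_2)²(T_1/T_2)⁴ = (0.667)²(0.8756)⁴ = 0.2615.
F_1/F_2 = (L_1/L_2)/(d_1/d_2)² = 0.2615/(13.8)² = 0.001373.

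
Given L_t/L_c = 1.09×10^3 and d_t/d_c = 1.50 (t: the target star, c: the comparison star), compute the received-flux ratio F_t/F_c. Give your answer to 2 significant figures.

F = L/(4πd²), so F_t/F_c = (L_t/L_c) / (d_t/d_c)²
= 1.09×10^3 / (1.50)² = 1.09×10^3 / 2.250 = 484.4.

4.8×10^2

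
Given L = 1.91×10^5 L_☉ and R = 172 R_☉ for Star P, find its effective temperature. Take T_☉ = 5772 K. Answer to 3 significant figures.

9.20×10^3 K

T/T_☉ = (L/L_☉)^(1/4) / (R/R_☉)^(1/2)
T = 5772 × (1.91×10^5)^(1/4) / √(172) = 5772 × 20.91 / 13.11 = 9201 K.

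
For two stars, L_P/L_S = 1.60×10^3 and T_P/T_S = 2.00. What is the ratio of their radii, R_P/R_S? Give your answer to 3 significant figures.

L ∝ R²T⁴ gives R ∝ √L / T², so
R_P/R_S = √(1.60×10^3) / (2.00)² = 40.00 / 4.000 = 10.00.

10.0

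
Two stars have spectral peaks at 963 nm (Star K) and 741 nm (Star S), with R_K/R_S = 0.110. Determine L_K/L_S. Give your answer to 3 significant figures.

Wien's law gives T ∝ 1/λ_max, so T_K/T_S = λ_S/λ_K = 741/963 = 0.7695.
Then L ∝ R²T⁴ gives L_K/L_S = (0.110)² × (0.7695)⁴ = 0.01210 × 0.3506 = 0.004242.

0.00424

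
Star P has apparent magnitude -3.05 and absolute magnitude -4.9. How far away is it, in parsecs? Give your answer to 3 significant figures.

m − M = 5 log₁₀(d/10 pc)
-3.05 − (-4.9) = 1.85 = 5 log₁₀(d/10)
d = 10 × 10^(1.85/5) = 10 × 10^0.370 = 23.44 pc.

23.4 pc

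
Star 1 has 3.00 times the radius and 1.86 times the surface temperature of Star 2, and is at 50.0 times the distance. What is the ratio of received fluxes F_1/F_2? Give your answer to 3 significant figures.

0.0431

L_1/L_2 = (R_1/R_2)²(T_1/T_2)⁴ = (3.00)² × (1.86)⁴ = 107.7.
F_1/F_2 = (L_1/L_2)/(d_1/d_2)² = 107.7 / (50.0)² = 0.04309.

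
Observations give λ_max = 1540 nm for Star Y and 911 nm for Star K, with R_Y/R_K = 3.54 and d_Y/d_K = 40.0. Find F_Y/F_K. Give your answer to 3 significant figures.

Wien's law: T_Y/T_K = λ_K/λ_Y = 911/1540 = 0.5916.
L_Y/L_K = (R_Y/R_K)²(T_Y/T_K)⁴ = (3.54)²(0.5916)⁴ = 1.535.
F_Y/F_K = (L_Y/L_K)/(d_Y/d_K)² = 1.535/(40.0)² = 9.591×10^-4.

9.59×10^-4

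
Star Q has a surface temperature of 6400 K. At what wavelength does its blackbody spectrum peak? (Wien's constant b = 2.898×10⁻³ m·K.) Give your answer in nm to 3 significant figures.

λ_max = b/T = 2.898×10⁻³ / 6400 = 4.53×10^-7 m = 452.8 nm.

453 nm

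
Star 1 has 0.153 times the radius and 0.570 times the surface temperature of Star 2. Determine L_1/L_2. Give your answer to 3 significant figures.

From the Stefan–Boltzmann law, L ∝ R²T⁴, so
L_1/L_2 = (R_1/R_2)² (T_1/T_2)⁴ = (0.153)² × (0.570)⁴ = 0.02341 × 0.1056 = 0.002471.

0.00247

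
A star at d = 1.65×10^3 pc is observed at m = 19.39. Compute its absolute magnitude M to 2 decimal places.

M = m − 5 log₁₀(d/10 pc) = 19.39 − 5 log₁₀(1.65×10^3/10)
  = 19.39 − 5 × 2.217 = 19.39 − 11.09 = 8.30.

8.30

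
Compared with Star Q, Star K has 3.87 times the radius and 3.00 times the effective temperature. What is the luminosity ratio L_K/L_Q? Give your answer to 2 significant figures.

1.2×10^3

From the Stefan–Boltzmann law, L ∝ R²T⁴, so
L_K/L_Q = (R_K/R_Q)² (T_K/T_Q)⁴ = (3.87)² × (3.00)⁴ = 14.98 × 81.00 = 1213.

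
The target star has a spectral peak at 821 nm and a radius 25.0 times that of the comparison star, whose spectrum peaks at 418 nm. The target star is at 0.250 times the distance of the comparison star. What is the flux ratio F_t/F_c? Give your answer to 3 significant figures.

672

Wien's law: T_t/T_c = λ_c/λ_t = 418/821 = 0.5091.
L_t/L_c = (R_t/R_c)²(T_t/T_c)⁴ = (25.0)²(0.5091)⁴ = 42.00.
F_t/F_c = (L_t/L_c)/(d_t/d_c)² = 42.00/(0.250)² = 671.9.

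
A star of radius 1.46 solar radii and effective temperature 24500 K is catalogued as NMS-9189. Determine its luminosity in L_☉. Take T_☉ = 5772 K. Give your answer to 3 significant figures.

692 L_☉

L/L_☉ = (R/R_☉)² (T/T_☉)⁴ = (1.46)² × (24500/5772)⁴
       = 2.132 × (4.245)⁴ = 2.132 × 324.6 = 691.9.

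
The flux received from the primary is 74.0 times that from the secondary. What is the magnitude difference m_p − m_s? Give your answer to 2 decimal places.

-4.67

m_p − m_s = −2.5 log₁₀(F_p/F_s) = −2.5 log₁₀(74.0) = −2.5 × (1.869) = -4.673.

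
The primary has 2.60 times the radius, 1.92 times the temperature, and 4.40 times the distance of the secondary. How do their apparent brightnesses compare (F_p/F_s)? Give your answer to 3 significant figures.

4.75

L_p/L_s = (R_p/R_s)²(T_p/T_s)⁴ = (2.60)² × (1.92)⁴ = 91.87.
F_p/F_s = (L_p/L_s)/(d_p/d_s)² = 91.87 / (4.40)² = 4.745.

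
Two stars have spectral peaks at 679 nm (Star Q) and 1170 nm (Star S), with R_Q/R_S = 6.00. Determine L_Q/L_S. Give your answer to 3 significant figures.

317

Wien's law gives T ∝ 1/λ_max, so T_Q/T_S = λ_S/λ_Q = 1170/679 = 1.723.
Then L ∝ R²T⁴ gives L_Q/L_S = (6.00)² × (1.723)⁴ = 36.00 × 8.816 = 317.4.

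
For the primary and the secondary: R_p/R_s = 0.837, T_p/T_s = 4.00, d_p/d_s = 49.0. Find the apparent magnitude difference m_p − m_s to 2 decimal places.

2.82

L_p/L_s = (0.837)²(4.00)⁴ = 179.3.
F_p/F_s = (L_p/L_s)/(d_p/d_s)² = 179.3/2401 = 0.07470.
m_p − m_s = −2.5 log₁₀(0.07470) = 2.82.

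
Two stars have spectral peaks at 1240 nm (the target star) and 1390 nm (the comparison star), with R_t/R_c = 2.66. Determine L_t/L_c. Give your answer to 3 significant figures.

11.2

Wien's law gives T ∝ 1/λ_max, so T_t/T_c = λ_c/λ_t = 1390/1240 = 1.121.
Then L ∝ R²T⁴ gives L_t/L_c = (2.66)² × (1.121)⁴ = 7.076 × 1.579 = 11.17.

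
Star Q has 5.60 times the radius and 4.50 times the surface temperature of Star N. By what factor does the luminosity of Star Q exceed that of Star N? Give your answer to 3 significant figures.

From the Stefan–Boltzmann law, L ∝ R²T⁴, so
L_Q/L_N = (R_Q/R_N)² (T_Q/T_N)⁴ = (5.60)² × (4.50)⁴ = 31.36 × 410.1 = 1.286×10^4.

1.29×10^4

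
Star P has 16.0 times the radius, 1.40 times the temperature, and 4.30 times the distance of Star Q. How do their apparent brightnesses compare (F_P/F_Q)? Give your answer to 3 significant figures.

L_P/L_Q = (R_P/R_Q)²(T_P/T_Q)⁴ = (16.0)² × (1.40)⁴ = 983.4.
F_P/F_Q = (L_P/L_Q)/(d_P/d_Q)² = 983.4 / (4.30)² = 53.19.

53.2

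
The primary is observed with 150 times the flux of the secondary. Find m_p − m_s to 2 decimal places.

m_p − m_s = −2.5 log₁₀(F_p/F_s) = −2.5 log₁₀(150) = −2.5 × (2.176) = -5.440.

-5.44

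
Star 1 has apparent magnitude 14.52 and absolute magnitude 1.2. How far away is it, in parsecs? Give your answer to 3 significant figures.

m − M = 5 log₁₀(d/10 pc)
14.52 − (1.2) = 13.32 = 5 log₁₀(d/10)
d = 10 × 10^(13.32/5) = 10 × 10^2.664 = 4613 pc.

4.61×10^3 pc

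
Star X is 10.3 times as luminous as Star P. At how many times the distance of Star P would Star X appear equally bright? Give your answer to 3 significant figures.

Equal flux requires L_X/d_X² = L_P/d_P², so d_X/d_P = √(L_X/L_P)
= √(10.3) = 3.209.

3.21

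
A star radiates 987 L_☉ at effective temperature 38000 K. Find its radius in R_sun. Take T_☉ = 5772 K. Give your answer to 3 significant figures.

R/R_☉ = √(L/L_☉) / (T/T_☉)² = √(987) / (6.584)²
       = 31.42 / 43.34 = 0.7248.

0.725 R_sun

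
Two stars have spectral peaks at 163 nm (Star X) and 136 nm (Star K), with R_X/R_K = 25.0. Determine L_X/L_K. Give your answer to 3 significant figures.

303

Wien's law gives T ∝ 1/λ_max, so T_X/T_K = λ_K/λ_X = 136/163 = 0.8344.
Then L ∝ R²T⁴ gives L_X/L_K = (25.0)² × (0.8344)⁴ = 625.0 × 0.4846 = 302.9.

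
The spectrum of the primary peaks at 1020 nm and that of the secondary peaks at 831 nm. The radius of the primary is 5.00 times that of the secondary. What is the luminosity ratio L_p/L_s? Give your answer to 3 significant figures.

11.0

Wien's law gives T ∝ 1/λ_max, so T_p/T_s = λ_s/λ_p = 831/1020 = 0.8147.
Then L ∝ R²T⁴ gives L_p/L_s = (5.00)² × (0.8147)⁴ = 25.00 × 0.4406 = 11.01.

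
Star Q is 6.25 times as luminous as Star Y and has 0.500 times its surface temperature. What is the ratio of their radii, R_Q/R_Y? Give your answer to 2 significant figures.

L ∝ R²T⁴ gives R ∝ √L / T², so
R_Q/R_Y = √(6.25) / (0.500)² = 2.500 / 0.2500 = 10.00.

10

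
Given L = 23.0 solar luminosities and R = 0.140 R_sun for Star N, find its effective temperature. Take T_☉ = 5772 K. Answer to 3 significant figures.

T/T_☉ = (L/L_☉)^(1/4) / (R/R_☉)^(1/2)
T = 5772 × (23.0)^(1/4) / √(0.140) = 5772 × 2.190 / 0.3742 = 3.378×10^4 K.

3.38×10^4 K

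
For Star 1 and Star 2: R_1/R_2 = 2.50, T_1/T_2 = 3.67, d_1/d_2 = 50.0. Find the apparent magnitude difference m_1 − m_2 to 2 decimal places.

L_1/L_2 = (2.50)²(3.67)⁴ = 1134.
F_1/F_2 = (L_1/L_2)/(d_1/d_2)² = 1134/2500 = 0.4535.
m_1 − m_2 = −2.5 log₁₀(0.4535) = 0.86.

0.86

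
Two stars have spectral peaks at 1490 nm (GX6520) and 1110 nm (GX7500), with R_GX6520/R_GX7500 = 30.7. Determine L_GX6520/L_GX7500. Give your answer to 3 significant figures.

290

Wien's law gives T ∝ 1/λ_max, so T_GX6520/T_GX7500 = λ_GX7500/λ_GX6520 = 1110/1490 = 0.7450.
Then L ∝ R²T⁴ gives L_GX6520/L_GX7500 = (30.7)² × (0.7450)⁴ = 942.5 × 0.3080 = 290.3.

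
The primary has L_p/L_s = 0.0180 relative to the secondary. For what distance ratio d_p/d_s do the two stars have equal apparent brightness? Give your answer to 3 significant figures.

0.134

Equal flux requires L_p/d_p² = L_s/d_s², so d_p/d_s = √(L_p/L_s)
= √(0.0180) = 0.1342.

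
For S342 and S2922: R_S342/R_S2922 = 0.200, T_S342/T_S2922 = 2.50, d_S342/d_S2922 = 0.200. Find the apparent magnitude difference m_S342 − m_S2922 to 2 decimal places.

-3.98

L_S342/L_S2922 = (0.200)²(2.50)⁴ = 1.563.
F_S342/F_S2922 = (L_S342/L_S2922)/(d_S342/d_S2922)² = 1.563/0.04000 = 39.06.
m_S342 − m_S2922 = −2.5 log₁₀(39.06) = -3.98.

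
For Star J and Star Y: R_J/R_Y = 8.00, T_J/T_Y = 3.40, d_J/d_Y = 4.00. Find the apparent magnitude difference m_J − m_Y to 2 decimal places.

-6.82

L_J/L_Y = (8.00)²(3.40)⁴ = 8553.
F_J/F_Y = (L_J/L_Y)/(d_J/d_Y)² = 8553/16.00 = 534.5.
m_J − m_Y = −2.5 log₁₀(534.5) = -6.82.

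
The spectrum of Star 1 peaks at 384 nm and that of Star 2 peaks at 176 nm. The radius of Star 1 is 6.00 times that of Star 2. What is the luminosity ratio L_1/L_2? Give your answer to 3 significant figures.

Wien's law gives T ∝ 1/λ_max, so T_1/T_2 = λ_2/λ_1 = 176/384 = 0.4583.
Then L ∝ R²T⁴ gives L_1/L_2 = (6.00)² × (0.4583)⁴ = 36.00 × 0.04413 = 1.589.

1.59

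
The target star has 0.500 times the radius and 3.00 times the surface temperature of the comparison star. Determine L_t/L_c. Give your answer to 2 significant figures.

20

From the Stefan–Boltzmann law, L ∝ R²T⁴, so
L_t/L_c = (R_t/R_c)² (T_t/T_c)⁴ = (0.500)² × (3.00)⁴ = 0.2500 × 81.00 = 20.25.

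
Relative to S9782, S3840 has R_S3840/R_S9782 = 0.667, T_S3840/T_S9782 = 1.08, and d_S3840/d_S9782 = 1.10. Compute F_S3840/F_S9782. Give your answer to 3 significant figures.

L_S3840/L_S9782 = (R_S3840/R_S9782)²(T_S3840/T_S9782)⁴ = (0.667)² × (1.08)⁴ = 0.6053.
F_S3840/F_S9782 = (L_S3840/L_S9782)/(d_S3840/d_S9782)² = 0.6053 / (1.10)² = 0.5002.

0.500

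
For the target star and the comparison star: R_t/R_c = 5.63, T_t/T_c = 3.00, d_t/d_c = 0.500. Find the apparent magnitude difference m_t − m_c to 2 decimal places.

L_t/L_c = (5.63)²(3.00)⁴ = 2567.
F_t/F_c = (L_t/L_c)/(d_t/d_c)² = 2567/0.2500 = 1.027×10^4.
m_t − m_c = −2.5 log₁₀(1.027×10^4) = -10.03.

-10.03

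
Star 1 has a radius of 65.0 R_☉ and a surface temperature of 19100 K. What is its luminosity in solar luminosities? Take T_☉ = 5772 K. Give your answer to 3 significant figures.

5.07×10^5 solar luminosities

L/L_☉ = (R/R_☉)² (T/T_☉)⁴ = (65.0)² × (19100/5772)⁴
       = 4225 × (3.309)⁴ = 4225 × 119.9 = 5.066×10^5.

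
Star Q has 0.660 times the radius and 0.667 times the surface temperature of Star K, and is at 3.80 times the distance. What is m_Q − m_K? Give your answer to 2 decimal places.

L_Q/L_K = (0.660)²(0.667)⁴ = 0.08622.
F_Q/F_K = (L_Q/L_K)/(d_Q/d_K)² = 0.08622/14.44 = 0.005971.
m_Q − m_K = −2.5 log₁₀(0.005971) = 5.56.

5.56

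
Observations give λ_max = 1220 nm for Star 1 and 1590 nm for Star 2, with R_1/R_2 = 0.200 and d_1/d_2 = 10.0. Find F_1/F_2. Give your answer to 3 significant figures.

0.00115

Wien's law: T_1/T_2 = λ_2/λ_1 = 1590/1220 = 1.303.
L_1/L_2 = (R_1/R_2)²(T_1/T_2)⁴ = (0.200)²(1.303)⁴ = 0.1154.
F_1/F_2 = (L_1/L_2)/(d_1/d_2)² = 0.1154/(10.0)² = 0.001154.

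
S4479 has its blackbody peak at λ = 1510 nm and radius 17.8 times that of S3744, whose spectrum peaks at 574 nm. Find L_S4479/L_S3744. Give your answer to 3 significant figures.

Wien's law gives T ∝ 1/λ_max, so T_S4479/T_S3744 = λ_S3744/λ_S4479 = 574/1510 = 0.3801.
Then L ∝ R²T⁴ gives L_S4479/L_S3744 = (17.8)² × (0.3801)⁴ = 316.8 × 0.02088 = 6.616.

6.62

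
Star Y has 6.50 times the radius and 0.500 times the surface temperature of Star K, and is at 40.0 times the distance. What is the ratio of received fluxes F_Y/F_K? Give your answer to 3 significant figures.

0.00165

L_Y/L_K = (R_Y/R_K)²(T_Y/T_K)⁴ = (6.50)² × (0.500)⁴ = 2.641.
F_Y/F_K = (L_Y/L_K)/(d_Y/d_K)² = 2.641 / (40.0)² = 0.001650.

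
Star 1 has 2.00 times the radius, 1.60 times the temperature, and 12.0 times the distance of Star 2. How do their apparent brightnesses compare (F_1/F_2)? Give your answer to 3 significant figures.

0.182

L_1/L_2 = (R_1/R_2)²(T_1/T_2)⁴ = (2.00)² × (1.60)⁴ = 26.21.
F_1/F_2 = (L_1/L_2)/(d_1/d_2)² = 26.21 / (12.0)² = 0.1820.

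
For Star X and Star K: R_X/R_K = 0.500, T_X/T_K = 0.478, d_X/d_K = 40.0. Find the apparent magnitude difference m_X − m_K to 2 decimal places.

L_X/L_K = (0.500)²(0.478)⁴ = 0.01305.
F_X/F_K = (L_X/L_K)/(d_X/d_K)² = 0.01305/1600 = 8.157×10^-6.
m_X − m_K = −2.5 log₁₀(8.157×10^-6) = 12.72.

12.72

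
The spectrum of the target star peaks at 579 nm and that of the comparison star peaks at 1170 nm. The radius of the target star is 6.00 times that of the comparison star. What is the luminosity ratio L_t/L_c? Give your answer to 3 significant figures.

Wien's law gives T ∝ 1/λ_max, so T_t/T_c = λ_c/λ_t = 1170/579 = 2.021.
Then L ∝ R²T⁴ gives L_t/L_c = (6.00)² × (2.021)⁴ = 36.00 × 16.67 = 600.2.

600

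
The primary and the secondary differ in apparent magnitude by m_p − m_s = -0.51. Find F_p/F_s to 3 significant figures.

1.60

F_p/F_s = 10^(−(m_p − m_s)/2.5) = 10^(0.51/2.5) = 10^0.204 = 1.600.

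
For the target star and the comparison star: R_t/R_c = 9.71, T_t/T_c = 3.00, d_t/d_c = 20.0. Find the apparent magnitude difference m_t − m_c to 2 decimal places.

L_t/L_c = (9.71)²(3.00)⁴ = 7637.
F_t/F_c = (L_t/L_c)/(d_t/d_c)² = 7637/400.0 = 19.09.
m_t − m_c = −2.5 log₁₀(19.09) = -3.20.

-3.20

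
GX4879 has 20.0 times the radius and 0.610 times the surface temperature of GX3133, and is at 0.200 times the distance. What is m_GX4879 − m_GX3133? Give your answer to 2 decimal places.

L_GX4879/L_GX3133 = (20.0)²(0.610)⁴ = 55.38.
F_GX4879/F_GX3133 = (L_GX4879/L_GX3133)/(d_GX4879/d_GX3133)² = 55.38/0.04000 = 1385.
m_GX4879 − m_GX3133 = −2.5 log₁₀(1385) = -7.85.

-7.85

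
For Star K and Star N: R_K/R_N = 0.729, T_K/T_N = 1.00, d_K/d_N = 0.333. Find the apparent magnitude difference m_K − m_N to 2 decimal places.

-1.70

L_K/L_N = (0.729)²(1.00)⁴ = 0.5314.
F_K/F_N = (L_K/L_N)/(d_K/d_N)² = 0.5314/0.1109 = 4.793.
m_K − m_N = −2.5 log₁₀(4.793) = -1.70.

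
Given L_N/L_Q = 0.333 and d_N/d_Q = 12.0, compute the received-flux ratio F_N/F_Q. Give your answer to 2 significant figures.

F = L/(4πd²), so F_N/F_Q = (L_N/L_Q) / (d_N/d_Q)²
= 0.333 / (12.0)² = 0.333 / 144.0 = 0.002313.

0.0023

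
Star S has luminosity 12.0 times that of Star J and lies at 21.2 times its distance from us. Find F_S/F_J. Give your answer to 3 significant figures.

F = L/(4πd²), so F_S/F_J = (L_S/L_J) / (d_S/d_J)²
= 12.0 / (21.2)² = 12.0 / 449.4 = 0.02670.

0.0267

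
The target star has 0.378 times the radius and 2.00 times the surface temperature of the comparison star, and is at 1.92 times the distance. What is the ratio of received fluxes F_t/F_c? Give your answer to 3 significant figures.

L_t/L_c = (R_t/R_c)²(T_t/T_c)⁴ = (0.378)² × (2.00)⁴ = 2.286.
F_t/F_c = (L_t/L_c)/(d_t/d_c)² = 2.286 / (1.92)² = 0.6202.

0.620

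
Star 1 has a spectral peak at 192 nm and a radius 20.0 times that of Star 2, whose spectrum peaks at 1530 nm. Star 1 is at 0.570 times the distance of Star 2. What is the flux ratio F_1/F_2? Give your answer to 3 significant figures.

Wien's law: T_1/T_2 = λ_2/λ_1 = 1530/192 = 7.969.
L_1/L_2 = (R_1/R_2)²(T_1/T_2)⁴ = (20.0)²(7.969)⁴ = 1.613×10^6.
F_1/F_2 = (L_1/L_2)/(d_1/d_2)² = 1.613×10^6/(0.570)² = 4.964×10^6.

4.96×10^6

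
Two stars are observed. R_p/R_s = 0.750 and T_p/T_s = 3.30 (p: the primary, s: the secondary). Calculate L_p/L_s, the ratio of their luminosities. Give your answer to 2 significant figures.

67

From the Stefan–Boltzmann law, L ∝ R²T⁴, so
L_p/L_s = (R_p/R_s)² (T_p/T_s)⁴ = (0.750)² × (3.30)⁴ = 0.5625 × 118.6 = 66.71.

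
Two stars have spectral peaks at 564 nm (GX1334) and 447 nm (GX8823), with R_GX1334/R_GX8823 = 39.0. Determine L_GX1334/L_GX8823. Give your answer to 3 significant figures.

600

Wien's law gives T ∝ 1/λ_max, so T_GX1334/T_GX8823 = λ_GX8823/λ_GX1334 = 447/564 = 0.7926.
Then L ∝ R²T⁴ gives L_GX1334/L_GX8823 = (39.0)² × (0.7926)⁴ = 1521 × 0.3946 = 600.1.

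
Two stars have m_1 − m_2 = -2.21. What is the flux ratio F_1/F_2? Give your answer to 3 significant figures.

F_1/F_2 = 10^(−(m_1 − m_2)/2.5) = 10^(2.21/2.5) = 10^0.884 = 7.656.

7.66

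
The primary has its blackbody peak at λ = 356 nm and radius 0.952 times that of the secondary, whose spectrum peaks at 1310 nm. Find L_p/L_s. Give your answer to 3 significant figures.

166

Wien's law gives T ∝ 1/λ_max, so T_p/T_s = λ_s/λ_p = 1310/356 = 3.680.
Then L ∝ R²T⁴ gives L_p/L_s = (0.952)² × (3.680)⁴ = 0.9063 × 183.4 = 166.2.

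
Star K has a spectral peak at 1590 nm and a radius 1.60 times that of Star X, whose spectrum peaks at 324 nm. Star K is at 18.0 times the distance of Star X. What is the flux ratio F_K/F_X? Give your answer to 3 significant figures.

1.36×10^-5

Wien's law: T_K/T_X = λ_X/λ_K = 324/1590 = 0.2038.
L_K/L_X = (R_K/R_X)²(T_K/T_X)⁴ = (1.60)²(0.2038)⁴ = 0.004414.
F_K/F_X = (L_K/L_X)/(d_K/d_X)² = 0.004414/(18.0)² = 1.362×10^-5.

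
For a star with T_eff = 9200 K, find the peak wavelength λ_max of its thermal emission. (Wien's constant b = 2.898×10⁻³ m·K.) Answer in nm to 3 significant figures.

λ_max = b/T = 2.898×10⁻³ / 9200 = 3.15×10^-7 m = 315.0 nm.

315 nm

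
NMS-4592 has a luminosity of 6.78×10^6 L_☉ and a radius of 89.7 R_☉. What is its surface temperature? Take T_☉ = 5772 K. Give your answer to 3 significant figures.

3.11×10^4 K

T/T_☉ = (L/L_☉)^(1/4) / (R/R_☉)^(1/2)
T = 5772 × (6.78×10^6)^(1/4) / √(89.7) = 5772 × 51.03 / 9.471 = 3.110×10^4 K.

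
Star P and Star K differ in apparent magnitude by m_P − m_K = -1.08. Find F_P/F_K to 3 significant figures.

F_P/F_K = 10^(−(m_P − m_K)/2.5) = 10^(1.08/2.5) = 10^0.432 = 2.704.

2.70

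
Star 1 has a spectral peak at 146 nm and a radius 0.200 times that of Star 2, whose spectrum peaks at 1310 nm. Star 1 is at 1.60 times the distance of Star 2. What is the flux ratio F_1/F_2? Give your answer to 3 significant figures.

Wien's law: T_1/T_2 = λ_2/λ_1 = 1310/146 = 8.973.
L_1/L_2 = (R_1/R_2)²(T_1/T_2)⁴ = (0.200)²(8.973)⁴ = 259.3.
F_1/F_2 = (L_1/L_2)/(d_1/d_2)² = 259.3/(1.60)² = 101.3.

101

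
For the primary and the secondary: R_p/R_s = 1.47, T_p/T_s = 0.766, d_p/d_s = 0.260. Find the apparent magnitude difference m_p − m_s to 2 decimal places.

-2.60

L_p/L_s = (1.47)²(0.766)⁴ = 0.7440.
F_p/F_s = (L_p/L_s)/(d_p/d_s)² = 0.7440/0.06760 = 11.01.
m_p − m_s = −2.5 log₁₀(11.01) = -2.60.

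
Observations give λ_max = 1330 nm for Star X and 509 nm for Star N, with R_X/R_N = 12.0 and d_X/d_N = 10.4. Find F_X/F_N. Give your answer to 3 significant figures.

0.0286

Wien's law: T_X/T_N = λ_N/λ_X = 509/1330 = 0.3827.
L_X/L_N = (R_X/R_N)²(T_X/T_N)⁴ = (12.0)²(0.3827)⁴ = 3.089.
F_X/F_N = (L_X/L_N)/(d_X/d_N)² = 3.089/(10.4)² = 0.02856.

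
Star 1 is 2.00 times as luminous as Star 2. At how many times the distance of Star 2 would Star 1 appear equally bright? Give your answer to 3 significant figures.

1.41

Equal flux requires L_1/d_1² = L_2/d_2², so d_1/d_2 = √(L_1/L_2)
= √(2.00) = 1.414.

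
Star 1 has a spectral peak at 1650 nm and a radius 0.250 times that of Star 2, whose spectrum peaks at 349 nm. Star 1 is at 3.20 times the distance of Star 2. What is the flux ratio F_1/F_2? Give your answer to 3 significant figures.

1.22×10^-5

Wien's law: T_1/T_2 = λ_2/λ_1 = 349/1650 = 0.2115.
L_1/L_2 = (R_1/R_2)²(T_1/T_2)⁴ = (0.250)²(0.2115)⁴ = 1.251×10^-4.
F_1/F_2 = (L_1/L_2)/(d_1/d_2)² = 1.251×10^-4/(3.20)² = 1.222×10^-5.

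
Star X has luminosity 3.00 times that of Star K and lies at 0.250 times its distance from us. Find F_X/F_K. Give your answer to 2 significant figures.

48

F = L/(4πd²), so F_X/F_K = (L_X/L_K) / (d_X/d_K)²
= 3.00 / (0.250)² = 3.00 / 0.06250 = 48.00.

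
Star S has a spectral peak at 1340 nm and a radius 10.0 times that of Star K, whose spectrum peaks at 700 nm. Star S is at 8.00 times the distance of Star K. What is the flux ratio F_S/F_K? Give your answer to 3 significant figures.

Wien's law: T_S/T_K = λ_K/λ_S = 700/1340 = 0.5224.
L_S/L_K = (R_S/R_K)²(T_S/T_K)⁴ = (10.0)²(0.5224)⁴ = 7.447.
F_S/F_K = (L_S/L_K)/(d_S/d_K)² = 7.447/(8.00)² = 0.1164.

0.116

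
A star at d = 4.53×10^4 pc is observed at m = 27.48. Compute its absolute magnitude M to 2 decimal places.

9.20

M = m − 5 log₁₀(d/10 pc) = 27.48 − 5 log₁₀(4.53×10^4/10)
  = 27.48 − 5 × 3.656 = 27.48 − 18.28 = 9.20.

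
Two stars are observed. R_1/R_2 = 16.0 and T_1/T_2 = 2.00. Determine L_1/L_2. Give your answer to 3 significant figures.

4.10×10^3

From the Stefan–Boltzmann law, L ∝ R²T⁴, so
L_1/L_2 = (R_1/R_2)² (T_1/T_2)⁴ = (16.0)² × (2.00)⁴ = 256.0 × 16.00 = 4096.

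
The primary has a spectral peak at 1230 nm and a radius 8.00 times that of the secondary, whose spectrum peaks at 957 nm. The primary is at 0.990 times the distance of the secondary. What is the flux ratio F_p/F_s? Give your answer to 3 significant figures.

Wien's law: T_p/T_s = λ_s/λ_p = 957/1230 = 0.7780.
L_p/L_s = (R_p/R_s)²(T_p/T_s)⁴ = (8.00)²(0.7780)⁴ = 23.45.
F_p/F_s = (L_p/L_s)/(d_p/d_s)² = 23.45/(0.990)² = 23.93.

23.9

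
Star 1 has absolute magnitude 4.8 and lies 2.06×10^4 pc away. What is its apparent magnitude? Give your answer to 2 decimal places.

m = M + 5 log₁₀(d/10 pc) = 4.8 + 5 log₁₀(2.06×10^4/10)
  = 4.8 + 5 × 3.314 = 4.8 + 16.57 = 21.37.

21.37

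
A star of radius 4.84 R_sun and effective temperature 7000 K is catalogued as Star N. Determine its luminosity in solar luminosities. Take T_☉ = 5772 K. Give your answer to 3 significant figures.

50.7 solar luminosities

L/L_☉ = (R/R_☉)² (T/T_☉)⁴ = (4.84)² × (7000/5772)⁴
       = 23.43 × (1.213)⁴ = 23.43 × 2.163 = 50.67.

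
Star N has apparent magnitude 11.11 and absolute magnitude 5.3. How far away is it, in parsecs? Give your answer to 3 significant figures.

145 pc

m − M = 5 log₁₀(d/10 pc)
11.11 − (5.3) = 5.81 = 5 log₁₀(d/10)
d = 10 × 10^(5.81/5) = 10 × 10^1.162 = 145.2 pc.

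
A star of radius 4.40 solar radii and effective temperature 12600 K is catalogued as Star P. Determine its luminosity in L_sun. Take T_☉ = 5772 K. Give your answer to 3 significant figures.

L/L_☉ = (R/R_☉)² (T/T_☉)⁴ = (4.40)² × (12600/5772)⁴
       = 19.36 × (2.183)⁴ = 19.36 × 22.71 = 439.6.

440 L_sun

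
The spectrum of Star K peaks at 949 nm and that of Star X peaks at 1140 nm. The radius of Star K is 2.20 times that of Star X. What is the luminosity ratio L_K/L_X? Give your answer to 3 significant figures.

10.1

Wien's law gives T ∝ 1/λ_max, so T_K/T_X = λ_X/λ_K = 1140/949 = 1.201.
Then L ∝ R²T⁴ gives L_K/L_X = (2.20)² × (1.201)⁴ = 4.840 × 2.082 = 10.08.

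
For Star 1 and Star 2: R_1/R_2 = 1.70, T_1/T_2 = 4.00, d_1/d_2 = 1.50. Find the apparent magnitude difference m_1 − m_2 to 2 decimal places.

-6.29

L_1/L_2 = (1.70)²(4.00)⁴ = 739.8.
F_1/F_2 = (L_1/L_2)/(d_1/d_2)² = 739.8/2.250 = 328.8.
m_1 − m_2 = −2.5 log₁₀(328.8) = -6.29.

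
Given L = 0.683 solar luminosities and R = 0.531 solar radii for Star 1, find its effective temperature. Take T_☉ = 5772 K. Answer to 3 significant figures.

T/T_☉ = (L/L_☉)^(1/4) / (R/R_☉)^(1/2)
T = 5772 × (0.683)^(1/4) / √(0.531) = 5772 × 0.9091 / 0.7287 = 7201 K.

7.20×10^3 K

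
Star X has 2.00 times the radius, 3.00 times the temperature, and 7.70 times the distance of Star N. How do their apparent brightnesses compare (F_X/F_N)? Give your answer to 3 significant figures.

L_X/L_N = (R_X/R_N)²(T_X/T_N)⁴ = (2.00)² × (3.00)⁴ = 324.0.
F_X/F_N = (L_X/L_N)/(d_X/d_N)² = 324.0 / (7.70)² = 5.465.

5.46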